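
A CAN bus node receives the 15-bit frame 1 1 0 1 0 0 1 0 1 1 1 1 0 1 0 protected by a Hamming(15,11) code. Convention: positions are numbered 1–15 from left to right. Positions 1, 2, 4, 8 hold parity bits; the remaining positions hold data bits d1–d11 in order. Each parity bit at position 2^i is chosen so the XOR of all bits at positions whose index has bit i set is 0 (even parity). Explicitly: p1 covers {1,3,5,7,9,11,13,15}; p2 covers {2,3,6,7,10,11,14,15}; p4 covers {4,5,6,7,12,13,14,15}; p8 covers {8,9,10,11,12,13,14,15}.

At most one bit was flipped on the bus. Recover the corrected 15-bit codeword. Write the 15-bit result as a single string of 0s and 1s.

110100101011010

s1 (pos 1,3,5,7,9,11,13,15): 1⊕0⊕0⊕1⊕1⊕1⊕0⊕0 = 0
s2 (pos 2,3,6,7,10,11,14,15): 1⊕0⊕0⊕1⊕1⊕1⊕1⊕0 = 1
s4 (pos 4,5,6,7,12,13,14,15): 1⊕0⊕0⊕1⊕1⊕0⊕1⊕0 = 0
s8 (pos 8,9,10,11,12,13,14,15): 0⊕1⊕1⊕1⊕1⊕0⊕1⊕0 = 1
Syndrome s8…s1 = 1010 → error at position 10.
Flip position 10: 110100101111010 → 110100101011010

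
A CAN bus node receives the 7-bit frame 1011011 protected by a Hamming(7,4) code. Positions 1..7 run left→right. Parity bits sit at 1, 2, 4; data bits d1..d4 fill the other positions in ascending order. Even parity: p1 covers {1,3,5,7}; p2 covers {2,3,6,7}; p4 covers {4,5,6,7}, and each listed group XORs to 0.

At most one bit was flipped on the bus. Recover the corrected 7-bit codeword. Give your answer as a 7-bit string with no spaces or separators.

s1 (pos 1,3,5,7): 1⊕1⊕0⊕1 = 1
s2 (pos 2,3,6,7): 0⊕1⊕1⊕1 = 1
s4 (pos 4,5,6,7): 1⊕0⊕1⊕1 = 1
Syndrome s4…s1 = 111 → error at position 7.
Flip position 7: 1011011 → 1011010

1011010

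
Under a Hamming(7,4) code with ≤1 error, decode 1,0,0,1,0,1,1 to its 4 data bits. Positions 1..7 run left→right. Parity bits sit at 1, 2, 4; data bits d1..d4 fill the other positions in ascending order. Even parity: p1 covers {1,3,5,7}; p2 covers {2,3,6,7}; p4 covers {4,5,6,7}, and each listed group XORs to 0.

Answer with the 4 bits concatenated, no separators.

0011

s1 (pos 1,3,5,7): 1⊕0⊕0⊕1 = 0
s2 (pos 2,3,6,7): 0⊕0⊕1⊕1 = 0
s4 (pos 4,5,6,7): 1⊕0⊕1⊕1 = 1
Syndrome s4…s1 = 100 → error at position 4.
Flip position 4: 1001011 → 1000011
Read data bits from positions 3,5,6,7: 0011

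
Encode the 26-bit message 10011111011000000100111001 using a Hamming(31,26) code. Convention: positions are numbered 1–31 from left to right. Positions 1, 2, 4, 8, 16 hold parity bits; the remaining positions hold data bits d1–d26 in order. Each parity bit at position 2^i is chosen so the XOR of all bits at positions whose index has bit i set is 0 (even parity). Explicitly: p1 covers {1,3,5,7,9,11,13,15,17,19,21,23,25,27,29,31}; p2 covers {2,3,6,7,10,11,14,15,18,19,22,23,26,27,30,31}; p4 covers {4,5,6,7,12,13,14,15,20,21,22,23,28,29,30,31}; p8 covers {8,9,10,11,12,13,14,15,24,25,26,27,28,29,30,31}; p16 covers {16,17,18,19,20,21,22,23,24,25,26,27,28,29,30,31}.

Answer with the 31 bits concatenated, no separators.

0011001011110111000000100111001

Place data at non-parity positions: p1 p2 1 p4 0 0 1 p8 1 1 1 1 0 1 1 p16 0 0 0 0 0 0 1 0 0 1 1 1 0 0 1
p1 (pos 1,3,5,7,9,11,13,15,17,19,21,23,25,27,29,31): XOR of data positions = 1⊕0⊕1⊕1⊕1⊕0⊕1⊕0⊕0⊕0⊕1⊕0⊕1⊕0⊕1 = 0
p2 (pos 2,3,6,7,10,11,14,15,18,19,22,23,26,27,30,31): XOR of data positions = 1⊕0⊕1⊕1⊕1⊕1⊕1⊕0⊕0⊕0⊕1⊕1⊕1⊕0⊕1 = 0
p4 (pos 4,5,6,7,12,13,14,15,20,21,22,23,28,29,30,31): XOR of data positions = 0⊕0⊕1⊕1⊕0⊕1⊕1⊕0⊕0⊕0⊕1⊕1⊕0⊕0⊕1 = 1
p8 (pos 8,9,10,11,12,13,14,15,24,25,26,27,28,29,30,31): XOR of data positions = 1⊕1⊕1⊕1⊕0⊕1⊕1⊕0⊕0⊕1⊕1⊕1⊕0⊕0⊕1 = 0
p16 (pos 16,17,18,19,20,21,22,23,24,25,26,27,28,29,30,31): XOR of data positions = 0⊕0⊕0⊕0⊕0⊕0⊕1⊕0⊕0⊕1⊕1⊕1⊕0⊕0⊕1 = 1
Codeword: 0011001011110111000000100111001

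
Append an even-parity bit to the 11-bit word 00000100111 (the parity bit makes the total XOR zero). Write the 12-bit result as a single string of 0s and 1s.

XOR of the 11 data bits: 0⊕0⊕0⊕0⊕0⊕1⊕0⊕0⊕1⊕1⊕1 = 0
Parity bit = 0 (so all 12 bits XOR to 0).

000001001110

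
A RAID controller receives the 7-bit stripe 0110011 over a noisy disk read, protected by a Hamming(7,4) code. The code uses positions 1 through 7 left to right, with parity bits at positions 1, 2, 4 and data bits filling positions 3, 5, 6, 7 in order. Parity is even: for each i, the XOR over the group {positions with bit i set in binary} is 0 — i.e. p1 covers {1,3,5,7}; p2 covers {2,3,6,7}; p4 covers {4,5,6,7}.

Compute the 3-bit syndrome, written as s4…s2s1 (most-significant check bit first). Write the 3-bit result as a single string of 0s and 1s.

s1 (pos 1,3,5,7): 0⊕1⊕0⊕1 = 0
s2 (pos 2,3,6,7): 1⊕1⊕1⊕1 = 0
s4 (pos 4,5,6,7): 0⊕0⊕1⊕1 = 0
Syndrome s4…s1 = 000 → no error.

000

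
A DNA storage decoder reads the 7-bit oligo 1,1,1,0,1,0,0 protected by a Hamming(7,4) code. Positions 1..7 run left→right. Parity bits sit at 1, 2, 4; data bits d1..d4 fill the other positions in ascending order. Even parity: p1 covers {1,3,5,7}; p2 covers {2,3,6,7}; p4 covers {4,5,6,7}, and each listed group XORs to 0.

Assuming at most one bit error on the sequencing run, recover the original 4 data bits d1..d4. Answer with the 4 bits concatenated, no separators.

s1 (pos 1,3,5,7): 1⊕1⊕1⊕0 = 1
s2 (pos 2,3,6,7): 1⊕1⊕0⊕0 = 0
s4 (pos 4,5,6,7): 0⊕1⊕0⊕0 = 1
Syndrome s4…s1 = 101 → error at position 5.
Flip position 5: 1110100 → 1110000
Read data bits from positions 3,5,6,7: 1000

1000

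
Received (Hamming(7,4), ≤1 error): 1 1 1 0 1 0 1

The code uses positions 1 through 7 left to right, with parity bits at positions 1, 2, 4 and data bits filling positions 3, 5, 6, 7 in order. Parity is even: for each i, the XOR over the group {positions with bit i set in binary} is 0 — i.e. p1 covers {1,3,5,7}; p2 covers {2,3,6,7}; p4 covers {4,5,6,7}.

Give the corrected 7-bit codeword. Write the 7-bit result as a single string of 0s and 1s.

1010101

s1 (pos 1,3,5,7): 1⊕1⊕1⊕1 = 0
s2 (pos 2,3,6,7): 1⊕1⊕0⊕1 = 1
s4 (pos 4,5,6,7): 0⊕1⊕0⊕1 = 0
Syndrome s4…s1 = 010 → error at position 2.
Flip position 2: 1110101 → 1010101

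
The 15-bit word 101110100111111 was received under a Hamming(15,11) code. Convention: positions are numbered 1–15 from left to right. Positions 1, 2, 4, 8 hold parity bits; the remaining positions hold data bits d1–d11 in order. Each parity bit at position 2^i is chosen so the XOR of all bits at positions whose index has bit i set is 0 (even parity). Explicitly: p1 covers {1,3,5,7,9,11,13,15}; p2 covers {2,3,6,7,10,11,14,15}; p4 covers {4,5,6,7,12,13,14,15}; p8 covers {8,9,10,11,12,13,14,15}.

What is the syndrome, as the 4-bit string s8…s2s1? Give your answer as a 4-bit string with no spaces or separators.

0101

s1 (pos 1,3,5,7,9,11,13,15): 1⊕1⊕1⊕1⊕0⊕1⊕1⊕1 = 1
s2 (pos 2,3,6,7,10,11,14,15): 0⊕1⊕0⊕1⊕1⊕1⊕1⊕1 = 0
s4 (pos 4,5,6,7,12,13,14,15): 1⊕1⊕0⊕1⊕1⊕1⊕1⊕1 = 1
s8 (pos 8,9,10,11,12,13,14,15): 0⊕0⊕1⊕1⊕1⊕1⊕1⊕1 = 0
Syndrome s8…s1 = 0101 → error at position 5.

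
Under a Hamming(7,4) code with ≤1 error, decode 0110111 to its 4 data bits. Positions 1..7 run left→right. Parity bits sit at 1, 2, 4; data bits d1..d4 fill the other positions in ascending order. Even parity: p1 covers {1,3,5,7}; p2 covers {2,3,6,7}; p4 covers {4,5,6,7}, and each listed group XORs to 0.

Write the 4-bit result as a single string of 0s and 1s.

s1 (pos 1,3,5,7): 0⊕1⊕1⊕1 = 1
s2 (pos 2,3,6,7): 1⊕1⊕1⊕1 = 0
s4 (pos 4,5,6,7): 0⊕1⊕1⊕1 = 1
Syndrome s4…s1 = 101 → error at position 5.
Flip position 5: 0110111 → 0110011
Read data bits from positions 3,5,6,7: 1011

1011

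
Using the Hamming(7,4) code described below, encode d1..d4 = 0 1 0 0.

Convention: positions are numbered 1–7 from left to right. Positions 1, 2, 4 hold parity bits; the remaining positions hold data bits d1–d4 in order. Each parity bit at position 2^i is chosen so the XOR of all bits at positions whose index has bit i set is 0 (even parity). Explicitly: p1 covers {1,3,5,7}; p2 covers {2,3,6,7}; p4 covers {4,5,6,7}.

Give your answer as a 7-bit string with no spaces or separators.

1001100

Place data at non-parity positions: p1 p2 0 p4 1 0 0
p1 (pos 1,3,5,7): XOR of data positions = 0⊕1⊕0 = 1
p2 (pos 2,3,6,7): XOR of data positions = 0⊕0⊕0 = 0
p4 (pos 4,5,6,7): XOR of data positions = 1⊕0⊕0 = 1
Codeword: 1001100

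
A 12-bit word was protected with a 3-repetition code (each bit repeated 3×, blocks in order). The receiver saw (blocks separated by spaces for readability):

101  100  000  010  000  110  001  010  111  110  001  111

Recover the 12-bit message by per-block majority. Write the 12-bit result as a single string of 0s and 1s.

100001001101

Block 1 (101): 2 ones → 1
Block 2 (100): 1 one → 0
Block 3 (000): 0 ones → 0
Block 4 (010): 1 one → 0
Block 5 (000): 0 ones → 0
Block 6 (110): 2 ones → 1
Block 7 (001): 1 one → 0
Block 8 (010): 1 one → 0
Block 9 (111): 3 ones → 1
Block 10 (110): 2 ones → 1
Block 11 (001): 1 one → 0
Block 12 (111): 3 ones → 1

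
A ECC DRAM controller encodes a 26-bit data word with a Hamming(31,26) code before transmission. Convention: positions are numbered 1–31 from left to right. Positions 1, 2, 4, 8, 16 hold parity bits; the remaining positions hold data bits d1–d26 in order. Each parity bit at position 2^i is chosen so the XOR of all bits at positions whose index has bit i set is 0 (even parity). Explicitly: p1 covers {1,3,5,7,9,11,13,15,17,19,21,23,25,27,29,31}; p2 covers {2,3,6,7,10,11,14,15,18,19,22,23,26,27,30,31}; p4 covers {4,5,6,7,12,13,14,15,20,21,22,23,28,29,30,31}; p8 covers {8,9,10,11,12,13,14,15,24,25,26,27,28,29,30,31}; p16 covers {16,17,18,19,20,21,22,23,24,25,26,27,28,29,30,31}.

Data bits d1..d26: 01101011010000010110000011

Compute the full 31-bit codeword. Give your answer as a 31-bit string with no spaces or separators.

Place data at non-parity positions: p1 p2 0 p4 1 1 0 p8 1 0 1 1 0 1 0 p16 0 0 0 0 1 0 1 1 0 0 0 0 0 1 1
p1 (pos 1,3,5,7,9,11,13,15,17,19,21,23,25,27,29,31): XOR of data positions = 0⊕1⊕0⊕1⊕1⊕0⊕0⊕0⊕0⊕1⊕1⊕0⊕0⊕0⊕1 = 0
p2 (pos 2,3,6,7,10,11,14,15,18,19,22,23,26,27,30,31): XOR of data positions = 0⊕1⊕0⊕0⊕1⊕1⊕0⊕0⊕0⊕0⊕1⊕0⊕0⊕1⊕1 = 0
p4 (pos 4,5,6,7,12,13,14,15,20,21,22,23,28,29,30,31): XOR of data positions = 1⊕1⊕0⊕1⊕0⊕1⊕0⊕0⊕1⊕0⊕1⊕0⊕0⊕1⊕1 = 0
p8 (pos 8,9,10,11,12,13,14,15,24,25,26,27,28,29,30,31): XOR of data positions = 1⊕0⊕1⊕1⊕0⊕1⊕0⊕1⊕0⊕0⊕0⊕0⊕0⊕1⊕1 = 1
p16 (pos 16,17,18,19,20,21,22,23,24,25,26,27,28,29,30,31): XOR of data positions = 0⊕0⊕0⊕0⊕1⊕0⊕1⊕1⊕0⊕0⊕0⊕0⊕0⊕1⊕1 = 1
Codeword: 0000110110110101000010110000011

0000110110110101000010110000011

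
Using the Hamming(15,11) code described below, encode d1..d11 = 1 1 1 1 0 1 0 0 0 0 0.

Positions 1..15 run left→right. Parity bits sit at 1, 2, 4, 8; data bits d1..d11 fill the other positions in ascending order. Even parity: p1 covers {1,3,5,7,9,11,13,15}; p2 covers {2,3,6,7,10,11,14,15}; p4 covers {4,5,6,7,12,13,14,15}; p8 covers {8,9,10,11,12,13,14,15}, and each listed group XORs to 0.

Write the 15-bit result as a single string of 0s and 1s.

101111110100000

Place data at non-parity positions: p1 p2 1 p4 1 1 1 p8 0 1 0 0 0 0 0
p1 (pos 1,3,5,7,9,11,13,15): XOR of data positions = 1⊕1⊕1⊕0⊕0⊕0⊕0 = 1
p2 (pos 2,3,6,7,10,11,14,15): XOR of data positions = 1⊕1⊕1⊕1⊕0⊕0⊕0 = 0
p4 (pos 4,5,6,7,12,13,14,15): XOR of data positions = 1⊕1⊕1⊕0⊕0⊕0⊕0 = 1
p8 (pos 8,9,10,11,12,13,14,15): XOR of data positions = 0⊕1⊕0⊕0⊕0⊕0⊕0 = 1
Codeword: 101111110100000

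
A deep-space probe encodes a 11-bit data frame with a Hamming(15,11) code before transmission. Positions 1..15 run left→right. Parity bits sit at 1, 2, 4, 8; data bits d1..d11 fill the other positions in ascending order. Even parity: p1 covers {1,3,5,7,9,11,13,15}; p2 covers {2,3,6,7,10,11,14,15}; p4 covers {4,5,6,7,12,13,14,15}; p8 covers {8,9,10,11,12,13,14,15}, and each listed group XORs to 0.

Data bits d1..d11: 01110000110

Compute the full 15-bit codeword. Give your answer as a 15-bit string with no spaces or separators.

110111100000110

Place data at non-parity positions: p1 p2 0 p4 1 1 1 p8 0 0 0 0 1 1 0
p1 (pos 1,3,5,7,9,11,13,15): XOR of data positions = 0⊕1⊕1⊕0⊕0⊕1⊕0 = 1
p2 (pos 2,3,6,7,10,11,14,15): XOR of data positions = 0⊕1⊕1⊕0⊕0⊕1⊕0 = 1
p4 (pos 4,5,6,7,12,13,14,15): XOR of data positions = 1⊕1⊕1⊕0⊕1⊕1⊕0 = 1
p8 (pos 8,9,10,11,12,13,14,15): XOR of data positions = 0⊕0⊕0⊕0⊕1⊕1⊕0 = 0
Codeword: 110111100000110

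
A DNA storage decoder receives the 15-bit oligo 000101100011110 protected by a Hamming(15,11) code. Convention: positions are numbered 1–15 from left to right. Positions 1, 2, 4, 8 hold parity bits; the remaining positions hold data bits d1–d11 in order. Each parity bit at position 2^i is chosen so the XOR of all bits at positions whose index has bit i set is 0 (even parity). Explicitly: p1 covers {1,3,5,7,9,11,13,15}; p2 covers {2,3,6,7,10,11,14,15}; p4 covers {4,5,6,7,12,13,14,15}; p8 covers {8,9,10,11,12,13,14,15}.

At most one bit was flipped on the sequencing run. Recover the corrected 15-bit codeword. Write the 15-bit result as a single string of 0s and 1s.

100101100011110

s1 (pos 1,3,5,7,9,11,13,15): 0⊕0⊕0⊕1⊕0⊕1⊕1⊕0 = 1
s2 (pos 2,3,6,7,10,11,14,15): 0⊕0⊕1⊕1⊕0⊕1⊕1⊕0 = 0
s4 (pos 4,5,6,7,12,13,14,15): 1⊕0⊕1⊕1⊕1⊕1⊕1⊕0 = 0
s8 (pos 8,9,10,11,12,13,14,15): 0⊕0⊕0⊕1⊕1⊕1⊕1⊕0 = 0
Syndrome s8…s1 = 0001 → error at position 1.
Flip position 1: 000101100011110 → 100101100011110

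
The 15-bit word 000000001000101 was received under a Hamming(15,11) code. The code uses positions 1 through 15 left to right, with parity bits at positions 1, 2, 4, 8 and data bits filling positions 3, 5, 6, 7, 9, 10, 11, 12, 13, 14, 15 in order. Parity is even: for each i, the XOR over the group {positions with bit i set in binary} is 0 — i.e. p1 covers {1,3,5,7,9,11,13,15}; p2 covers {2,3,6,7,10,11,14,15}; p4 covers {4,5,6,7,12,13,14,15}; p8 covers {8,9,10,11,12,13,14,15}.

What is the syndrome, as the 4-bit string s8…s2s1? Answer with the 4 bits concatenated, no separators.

s1 (pos 1,3,5,7,9,11,13,15): 0⊕0⊕0⊕0⊕1⊕0⊕1⊕1 = 1
s2 (pos 2,3,6,7,10,11,14,15): 0⊕0⊕0⊕0⊕0⊕0⊕0⊕1 = 1
s4 (pos 4,5,6,7,12,13,14,15): 0⊕0⊕0⊕0⊕0⊕1⊕0⊕1 = 0
s8 (pos 8,9,10,11,12,13,14,15): 0⊕1⊕0⊕0⊕0⊕1⊕0⊕1 = 1
Syndrome s8…s1 = 1011 → error at position 11.

1011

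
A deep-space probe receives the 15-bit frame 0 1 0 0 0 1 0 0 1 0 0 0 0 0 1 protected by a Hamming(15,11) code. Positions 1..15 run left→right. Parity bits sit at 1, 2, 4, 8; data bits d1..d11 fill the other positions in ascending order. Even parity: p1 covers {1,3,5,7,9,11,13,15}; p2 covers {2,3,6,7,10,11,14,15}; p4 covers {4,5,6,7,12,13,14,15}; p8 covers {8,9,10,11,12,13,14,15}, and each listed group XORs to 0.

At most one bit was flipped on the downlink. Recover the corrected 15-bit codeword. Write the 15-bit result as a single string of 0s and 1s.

s1 (pos 1,3,5,7,9,11,13,15): 0⊕0⊕0⊕0⊕1⊕0⊕0⊕1 = 0
s2 (pos 2,3,6,7,10,11,14,15): 1⊕0⊕1⊕0⊕0⊕0⊕0⊕1 = 1
s4 (pos 4,5,6,7,12,13,14,15): 0⊕0⊕1⊕0⊕0⊕0⊕0⊕1 = 0
s8 (pos 8,9,10,11,12,13,14,15): 0⊕1⊕0⊕0⊕0⊕0⊕0⊕1 = 0
Syndrome s8…s1 = 0010 → error at position 2.
Flip position 2: 010001001000001 → 000001001000001

000001001000001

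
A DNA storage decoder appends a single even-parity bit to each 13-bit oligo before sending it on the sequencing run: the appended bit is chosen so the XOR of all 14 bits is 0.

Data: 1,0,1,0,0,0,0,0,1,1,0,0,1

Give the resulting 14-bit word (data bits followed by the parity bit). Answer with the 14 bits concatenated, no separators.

XOR of the 13 data bits: 1⊕0⊕1⊕0⊕0⊕0⊕0⊕0⊕1⊕1⊕0⊕0⊕1 = 1
Parity bit = 1 (so all 14 bits XOR to 0).

10100000110011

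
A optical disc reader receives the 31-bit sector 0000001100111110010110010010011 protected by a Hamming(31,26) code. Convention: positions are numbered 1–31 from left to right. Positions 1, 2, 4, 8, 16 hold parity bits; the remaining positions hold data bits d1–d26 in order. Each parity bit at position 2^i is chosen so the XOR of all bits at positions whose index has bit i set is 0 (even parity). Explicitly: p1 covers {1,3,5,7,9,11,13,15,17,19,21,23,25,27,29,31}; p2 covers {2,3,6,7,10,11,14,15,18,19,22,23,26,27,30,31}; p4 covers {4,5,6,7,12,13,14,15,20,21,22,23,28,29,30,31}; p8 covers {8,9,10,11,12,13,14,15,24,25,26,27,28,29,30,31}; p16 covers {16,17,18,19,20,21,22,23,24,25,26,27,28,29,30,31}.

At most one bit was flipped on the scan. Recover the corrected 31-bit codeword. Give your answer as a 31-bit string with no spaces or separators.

0000001100111110010100010010011

s1 (pos 1,3,5,7,9,11,13,15,17,19,21,23,25,27,29,31): 0⊕0⊕0⊕1⊕0⊕1⊕1⊕1⊕0⊕0⊕1⊕0⊕0⊕1⊕0⊕1 = 1
s2 (pos 2,3,6,7,10,11,14,15,18,19,22,23,26,27,30,31): 0⊕0⊕0⊕1⊕0⊕1⊕1⊕1⊕1⊕0⊕0⊕0⊕0⊕1⊕1⊕1 = 0
s4 (pos 4,5,6,7,12,13,14,15,20,21,22,23,28,29,30,31): 0⊕0⊕0⊕1⊕1⊕1⊕1⊕1⊕1⊕1⊕0⊕0⊕0⊕0⊕1⊕1 = 1
s8 (pos 8,9,10,11,12,13,14,15,24,25,26,27,28,29,30,31): 1⊕0⊕0⊕1⊕1⊕1⊕1⊕1⊕1⊕0⊕0⊕1⊕0⊕0⊕1⊕1 = 0
s16 (pos 16,17,18,19,20,21,22,23,24,25,26,27,28,29,30,31): 0⊕0⊕1⊕0⊕1⊕1⊕0⊕0⊕1⊕0⊕0⊕1⊕0⊕0⊕1⊕1 = 1
Syndrome s16…s1 = 10101 → error at position 21.
Flip position 21: 0000001100111110010110010010011 → 0000001100111110010100010010011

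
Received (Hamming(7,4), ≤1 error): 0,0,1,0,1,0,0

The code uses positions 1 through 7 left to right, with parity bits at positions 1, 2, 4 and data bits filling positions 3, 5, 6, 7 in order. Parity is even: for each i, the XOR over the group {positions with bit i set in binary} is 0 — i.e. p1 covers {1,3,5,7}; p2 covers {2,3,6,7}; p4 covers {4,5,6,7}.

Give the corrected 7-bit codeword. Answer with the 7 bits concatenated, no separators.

s1 (pos 1,3,5,7): 0⊕1⊕1⊕0 = 0
s2 (pos 2,3,6,7): 0⊕1⊕0⊕0 = 1
s4 (pos 4,5,6,7): 0⊕1⊕0⊕0 = 1
Syndrome s4…s1 = 110 → error at position 6.
Flip position 6: 0010100 → 0010110

0010110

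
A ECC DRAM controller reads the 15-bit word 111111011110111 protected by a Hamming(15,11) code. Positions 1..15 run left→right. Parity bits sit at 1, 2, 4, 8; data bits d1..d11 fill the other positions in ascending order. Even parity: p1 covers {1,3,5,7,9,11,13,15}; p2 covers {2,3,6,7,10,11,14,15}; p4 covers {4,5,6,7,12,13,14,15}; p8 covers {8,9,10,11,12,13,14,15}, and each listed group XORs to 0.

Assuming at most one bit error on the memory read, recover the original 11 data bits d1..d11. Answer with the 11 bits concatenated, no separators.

s1 (pos 1,3,5,7,9,11,13,15): 1⊕1⊕1⊕0⊕1⊕1⊕1⊕1 = 1
s2 (pos 2,3,6,7,10,11,14,15): 1⊕1⊕1⊕0⊕1⊕1⊕1⊕1 = 1
s4 (pos 4,5,6,7,12,13,14,15): 1⊕1⊕1⊕0⊕0⊕1⊕1⊕1 = 0
s8 (pos 8,9,10,11,12,13,14,15): 1⊕1⊕1⊕1⊕0⊕1⊕1⊕1 = 1
Syndrome s8…s1 = 1011 → error at position 11.
Flip position 11: 111111011110111 → 111111011100111
Read data bits from positions 3,5,6,7,9,10,11,12,13,14,15: 11101100111

11101100111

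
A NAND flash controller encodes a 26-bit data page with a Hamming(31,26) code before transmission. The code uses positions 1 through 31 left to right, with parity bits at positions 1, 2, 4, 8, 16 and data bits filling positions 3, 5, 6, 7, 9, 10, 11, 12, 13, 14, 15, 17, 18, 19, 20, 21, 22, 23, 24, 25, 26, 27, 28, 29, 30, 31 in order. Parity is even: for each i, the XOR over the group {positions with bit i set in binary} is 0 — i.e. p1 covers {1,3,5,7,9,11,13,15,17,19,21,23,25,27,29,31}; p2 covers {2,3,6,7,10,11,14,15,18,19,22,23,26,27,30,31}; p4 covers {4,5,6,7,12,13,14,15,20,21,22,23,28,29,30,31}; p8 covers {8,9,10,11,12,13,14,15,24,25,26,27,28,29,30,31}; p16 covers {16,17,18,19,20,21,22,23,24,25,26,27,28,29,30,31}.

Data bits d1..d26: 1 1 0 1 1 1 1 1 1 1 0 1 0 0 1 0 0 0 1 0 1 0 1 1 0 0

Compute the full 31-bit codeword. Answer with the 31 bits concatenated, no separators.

Place data at non-parity positions: p1 p2 1 p4 1 0 1 p8 1 1 1 1 1 1 0 p16 1 0 0 1 0 0 0 1 0 1 0 1 1 0 0
p1 (pos 1,3,5,7,9,11,13,15,17,19,21,23,25,27,29,31): XOR of data positions = 1⊕1⊕1⊕1⊕1⊕1⊕0⊕1⊕0⊕0⊕0⊕0⊕0⊕1⊕0 = 0
p2 (pos 2,3,6,7,10,11,14,15,18,19,22,23,26,27,30,31): XOR of data positions = 1⊕0⊕1⊕1⊕1⊕1⊕0⊕0⊕0⊕0⊕0⊕1⊕0⊕0⊕0 = 0
p4 (pos 4,5,6,7,12,13,14,15,20,21,22,23,28,29,30,31): XOR of data positions = 1⊕0⊕1⊕1⊕1⊕1⊕0⊕1⊕0⊕0⊕0⊕1⊕1⊕0⊕0 = 0
p8 (pos 8,9,10,11,12,13,14,15,24,25,26,27,28,29,30,31): XOR of data positions = 1⊕1⊕1⊕1⊕1⊕1⊕0⊕1⊕0⊕1⊕0⊕1⊕1⊕0⊕0 = 0
p16 (pos 16,17,18,19,20,21,22,23,24,25,26,27,28,29,30,31): XOR of data positions = 1⊕0⊕0⊕1⊕0⊕0⊕0⊕1⊕0⊕1⊕0⊕1⊕1⊕0⊕0 = 0
Codeword: 0010101011111100100100010101100

0010101011111100100100010101100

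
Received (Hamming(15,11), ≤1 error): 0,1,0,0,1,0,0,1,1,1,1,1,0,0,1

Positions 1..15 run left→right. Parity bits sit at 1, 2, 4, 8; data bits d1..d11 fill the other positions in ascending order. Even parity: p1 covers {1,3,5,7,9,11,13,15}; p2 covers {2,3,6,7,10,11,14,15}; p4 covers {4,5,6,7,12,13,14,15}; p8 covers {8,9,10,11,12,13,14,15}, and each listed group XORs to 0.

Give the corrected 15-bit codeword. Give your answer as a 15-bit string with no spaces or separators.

s1 (pos 1,3,5,7,9,11,13,15): 0⊕0⊕1⊕0⊕1⊕1⊕0⊕1 = 0
s2 (pos 2,3,6,7,10,11,14,15): 1⊕0⊕0⊕0⊕1⊕1⊕0⊕1 = 0
s4 (pos 4,5,6,7,12,13,14,15): 0⊕1⊕0⊕0⊕1⊕0⊕0⊕1 = 1
s8 (pos 8,9,10,11,12,13,14,15): 1⊕1⊕1⊕1⊕1⊕0⊕0⊕1 = 0
Syndrome s8…s1 = 0100 → error at position 4.
Flip position 4: 010010011111001 → 010110011111001

010110011111001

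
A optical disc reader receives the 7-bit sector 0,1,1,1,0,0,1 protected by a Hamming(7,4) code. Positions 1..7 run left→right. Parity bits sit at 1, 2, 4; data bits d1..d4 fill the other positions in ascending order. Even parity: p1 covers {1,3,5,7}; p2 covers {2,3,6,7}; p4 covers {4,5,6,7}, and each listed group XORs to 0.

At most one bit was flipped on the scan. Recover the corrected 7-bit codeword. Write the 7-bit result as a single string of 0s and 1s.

0011001

s1 (pos 1,3,5,7): 0⊕1⊕0⊕1 = 0
s2 (pos 2,3,6,7): 1⊕1⊕0⊕1 = 1
s4 (pos 4,5,6,7): 1⊕0⊕0⊕1 = 0
Syndrome s4…s1 = 010 → error at position 2.
Flip position 2: 0111001 → 0011001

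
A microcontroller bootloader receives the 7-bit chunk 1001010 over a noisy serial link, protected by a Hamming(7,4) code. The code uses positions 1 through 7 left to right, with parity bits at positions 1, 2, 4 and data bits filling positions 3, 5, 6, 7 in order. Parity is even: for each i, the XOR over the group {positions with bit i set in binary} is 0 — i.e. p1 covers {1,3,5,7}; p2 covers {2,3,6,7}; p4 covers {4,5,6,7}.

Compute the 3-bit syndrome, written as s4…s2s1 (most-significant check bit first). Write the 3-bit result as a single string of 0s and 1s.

s1 (pos 1,3,5,7): 1⊕0⊕0⊕0 = 1
s2 (pos 2,3,6,7): 0⊕0⊕1⊕0 = 1
s4 (pos 4,5,6,7): 1⊕0⊕1⊕0 = 0
Syndrome s4…s1 = 011 → error at position 3.

011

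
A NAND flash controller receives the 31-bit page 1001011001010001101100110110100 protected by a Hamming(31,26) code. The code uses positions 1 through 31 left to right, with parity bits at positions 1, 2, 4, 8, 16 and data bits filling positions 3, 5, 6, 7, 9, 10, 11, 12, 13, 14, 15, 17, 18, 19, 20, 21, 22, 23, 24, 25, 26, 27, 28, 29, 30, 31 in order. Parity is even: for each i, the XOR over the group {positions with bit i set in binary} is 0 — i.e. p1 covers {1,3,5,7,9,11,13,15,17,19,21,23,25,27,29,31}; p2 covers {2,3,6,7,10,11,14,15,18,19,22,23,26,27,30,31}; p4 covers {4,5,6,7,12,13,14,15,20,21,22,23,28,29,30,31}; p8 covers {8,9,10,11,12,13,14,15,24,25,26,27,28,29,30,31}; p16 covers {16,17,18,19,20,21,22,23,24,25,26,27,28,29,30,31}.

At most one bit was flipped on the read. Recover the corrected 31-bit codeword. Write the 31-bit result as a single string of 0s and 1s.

1001011001010001101100010110100

s1 (pos 1,3,5,7,9,11,13,15,17,19,21,23,25,27,29,31): 1⊕0⊕0⊕1⊕0⊕0⊕0⊕0⊕1⊕1⊕0⊕1⊕0⊕1⊕1⊕0 = 1
s2 (pos 2,3,6,7,10,11,14,15,18,19,22,23,26,27,30,31): 0⊕0⊕1⊕1⊕1⊕0⊕0⊕0⊕0⊕1⊕0⊕1⊕1⊕1⊕0⊕0 = 1
s4 (pos 4,5,6,7,12,13,14,15,20,21,22,23,28,29,30,31): 1⊕0⊕1⊕1⊕1⊕0⊕0⊕0⊕1⊕0⊕0⊕1⊕0⊕1⊕0⊕0 = 1
s8 (pos 8,9,10,11,12,13,14,15,24,25,26,27,28,29,30,31): 0⊕0⊕1⊕0⊕1⊕0⊕0⊕0⊕1⊕0⊕1⊕1⊕0⊕1⊕0⊕0 = 0
s16 (pos 16,17,18,19,20,21,22,23,24,25,26,27,28,29,30,31): 1⊕1⊕0⊕1⊕1⊕0⊕0⊕1⊕1⊕0⊕1⊕1⊕0⊕1⊕0⊕0 = 1
Syndrome s16…s1 = 10111 → error at position 23.
Flip position 23: 1001011001010001101100110110100 → 1001011001010001101100010110100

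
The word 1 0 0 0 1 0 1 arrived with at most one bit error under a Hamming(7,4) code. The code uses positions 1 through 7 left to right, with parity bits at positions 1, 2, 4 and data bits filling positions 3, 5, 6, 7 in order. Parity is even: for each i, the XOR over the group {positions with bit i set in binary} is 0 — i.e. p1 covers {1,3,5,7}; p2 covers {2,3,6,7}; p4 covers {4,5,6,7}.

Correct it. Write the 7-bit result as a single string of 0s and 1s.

1010101

s1 (pos 1,3,5,7): 1⊕0⊕1⊕1 = 1
s2 (pos 2,3,6,7): 0⊕0⊕0⊕1 = 1
s4 (pos 4,5,6,7): 0⊕1⊕0⊕1 = 0
Syndrome s4…s1 = 011 → error at position 3.
Flip position 3: 1000101 → 1010101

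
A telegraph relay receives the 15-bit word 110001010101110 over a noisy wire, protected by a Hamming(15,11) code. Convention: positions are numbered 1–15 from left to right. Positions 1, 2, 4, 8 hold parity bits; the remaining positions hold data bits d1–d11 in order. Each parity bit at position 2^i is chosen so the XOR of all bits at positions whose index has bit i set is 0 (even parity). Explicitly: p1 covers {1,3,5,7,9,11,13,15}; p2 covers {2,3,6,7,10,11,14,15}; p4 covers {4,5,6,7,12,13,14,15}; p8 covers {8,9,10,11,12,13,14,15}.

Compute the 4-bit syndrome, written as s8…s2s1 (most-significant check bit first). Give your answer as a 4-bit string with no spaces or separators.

1000

s1 (pos 1,3,5,7,9,11,13,15): 1⊕0⊕0⊕0⊕0⊕0⊕1⊕0 = 0
s2 (pos 2,3,6,7,10,11,14,15): 1⊕0⊕1⊕0⊕1⊕0⊕1⊕0 = 0
s4 (pos 4,5,6,7,12,13,14,15): 0⊕0⊕1⊕0⊕1⊕1⊕1⊕0 = 0
s8 (pos 8,9,10,11,12,13,14,15): 1⊕0⊕1⊕0⊕1⊕1⊕1⊕0 = 1
Syndrome s8…s1 = 1000 → error at position 8.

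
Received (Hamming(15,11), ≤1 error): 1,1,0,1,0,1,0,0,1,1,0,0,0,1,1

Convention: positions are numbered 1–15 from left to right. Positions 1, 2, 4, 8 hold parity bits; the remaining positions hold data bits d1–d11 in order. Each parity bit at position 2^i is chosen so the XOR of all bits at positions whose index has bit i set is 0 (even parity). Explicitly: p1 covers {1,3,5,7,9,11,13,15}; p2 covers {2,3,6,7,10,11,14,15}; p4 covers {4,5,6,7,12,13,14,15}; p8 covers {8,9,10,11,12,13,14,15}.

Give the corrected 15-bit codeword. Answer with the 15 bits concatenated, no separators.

s1 (pos 1,3,5,7,9,11,13,15): 1⊕0⊕0⊕0⊕1⊕0⊕0⊕1 = 1
s2 (pos 2,3,6,7,10,11,14,15): 1⊕0⊕1⊕0⊕1⊕0⊕1⊕1 = 1
s4 (pos 4,5,6,7,12,13,14,15): 1⊕0⊕1⊕0⊕0⊕0⊕1⊕1 = 0
s8 (pos 8,9,10,11,12,13,14,15): 0⊕1⊕1⊕0⊕0⊕0⊕1⊕1 = 0
Syndrome s8…s1 = 0011 → error at position 3.
Flip position 3: 110101001100011 → 111101001100011

111101001100011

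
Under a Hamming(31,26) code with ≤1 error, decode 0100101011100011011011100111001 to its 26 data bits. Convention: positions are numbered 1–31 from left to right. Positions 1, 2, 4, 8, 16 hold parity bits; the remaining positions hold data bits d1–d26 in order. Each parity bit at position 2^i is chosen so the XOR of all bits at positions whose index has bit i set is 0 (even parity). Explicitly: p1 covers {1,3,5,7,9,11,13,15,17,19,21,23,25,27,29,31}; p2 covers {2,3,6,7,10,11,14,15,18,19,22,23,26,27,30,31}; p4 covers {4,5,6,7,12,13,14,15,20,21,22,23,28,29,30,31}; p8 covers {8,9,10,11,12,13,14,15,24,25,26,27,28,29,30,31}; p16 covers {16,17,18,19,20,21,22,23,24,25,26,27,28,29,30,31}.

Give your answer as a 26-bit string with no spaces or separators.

01011110001011011100111001

s1 (pos 1,3,5,7,9,11,13,15,17,19,21,23,25,27,29,31): 0⊕0⊕1⊕1⊕1⊕1⊕0⊕1⊕0⊕1⊕1⊕1⊕0⊕1⊕0⊕1 = 0
s2 (pos 2,3,6,7,10,11,14,15,18,19,22,23,26,27,30,31): 1⊕0⊕0⊕1⊕1⊕1⊕0⊕1⊕1⊕1⊕1⊕1⊕1⊕1⊕0⊕1 = 0
s4 (pos 4,5,6,7,12,13,14,15,20,21,22,23,28,29,30,31): 0⊕1⊕0⊕1⊕0⊕0⊕0⊕1⊕0⊕1⊕1⊕1⊕1⊕0⊕0⊕1 = 0
s8 (pos 8,9,10,11,12,13,14,15,24,25,26,27,28,29,30,31): 0⊕1⊕1⊕1⊕0⊕0⊕0⊕1⊕0⊕0⊕1⊕1⊕1⊕0⊕0⊕1 = 0
s16 (pos 16,17,18,19,20,21,22,23,24,25,26,27,28,29,30,31): 1⊕0⊕1⊕1⊕0⊕1⊕1⊕1⊕0⊕0⊕1⊕1⊕1⊕0⊕0⊕1 = 0
Syndrome s16…s1 = 00000 → no error.
Read data bits from positions 3,5,6,7,9,10,11,12,13,14,15,17,18,19,20,21,22,23,24,25,26,27,28,29,30,31: 01011110001011011100111001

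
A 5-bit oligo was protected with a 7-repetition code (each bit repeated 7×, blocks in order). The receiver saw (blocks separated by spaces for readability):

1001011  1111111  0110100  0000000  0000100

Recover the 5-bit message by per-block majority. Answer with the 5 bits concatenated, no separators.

Block 1 (1001011): 4 ones → 1
Block 2 (1111111): 7 ones → 1
Block 3 (0110100): 3 ones → 0
Block 4 (0000000): 0 ones → 0
Block 5 (0000100): 1 one → 0

11000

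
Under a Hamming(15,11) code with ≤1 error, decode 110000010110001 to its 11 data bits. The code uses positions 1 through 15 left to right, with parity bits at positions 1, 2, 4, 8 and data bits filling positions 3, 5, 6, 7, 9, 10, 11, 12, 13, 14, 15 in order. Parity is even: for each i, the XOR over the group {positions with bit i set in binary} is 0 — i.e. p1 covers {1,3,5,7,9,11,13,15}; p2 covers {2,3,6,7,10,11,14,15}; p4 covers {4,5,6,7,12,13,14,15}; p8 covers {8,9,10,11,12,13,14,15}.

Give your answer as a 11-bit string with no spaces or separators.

01000110001

s1 (pos 1,3,5,7,9,11,13,15): 1⊕0⊕0⊕0⊕0⊕1⊕0⊕1 = 1
s2 (pos 2,3,6,7,10,11,14,15): 1⊕0⊕0⊕0⊕1⊕1⊕0⊕1 = 0
s4 (pos 4,5,6,7,12,13,14,15): 0⊕0⊕0⊕0⊕0⊕0⊕0⊕1 = 1
s8 (pos 8,9,10,11,12,13,14,15): 1⊕0⊕1⊕1⊕0⊕0⊕0⊕1 = 0
Syndrome s8…s1 = 0101 → error at position 5.
Flip position 5: 110000010110001 → 110010010110001
Read data bits from positions 3,5,6,7,9,10,11,12,13,14,15: 01000110001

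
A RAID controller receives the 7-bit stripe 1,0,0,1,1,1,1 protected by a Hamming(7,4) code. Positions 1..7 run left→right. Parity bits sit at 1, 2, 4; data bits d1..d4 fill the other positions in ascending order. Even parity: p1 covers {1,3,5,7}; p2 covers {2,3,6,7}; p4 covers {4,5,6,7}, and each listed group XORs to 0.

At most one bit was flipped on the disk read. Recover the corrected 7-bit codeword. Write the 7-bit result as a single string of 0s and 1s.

0001111

s1 (pos 1,3,5,7): 1⊕0⊕1⊕1 = 1
s2 (pos 2,3,6,7): 0⊕0⊕1⊕1 = 0
s4 (pos 4,5,6,7): 1⊕1⊕1⊕1 = 0
Syndrome s4…s1 = 001 → error at position 1.
Flip position 1: 1001111 → 0001111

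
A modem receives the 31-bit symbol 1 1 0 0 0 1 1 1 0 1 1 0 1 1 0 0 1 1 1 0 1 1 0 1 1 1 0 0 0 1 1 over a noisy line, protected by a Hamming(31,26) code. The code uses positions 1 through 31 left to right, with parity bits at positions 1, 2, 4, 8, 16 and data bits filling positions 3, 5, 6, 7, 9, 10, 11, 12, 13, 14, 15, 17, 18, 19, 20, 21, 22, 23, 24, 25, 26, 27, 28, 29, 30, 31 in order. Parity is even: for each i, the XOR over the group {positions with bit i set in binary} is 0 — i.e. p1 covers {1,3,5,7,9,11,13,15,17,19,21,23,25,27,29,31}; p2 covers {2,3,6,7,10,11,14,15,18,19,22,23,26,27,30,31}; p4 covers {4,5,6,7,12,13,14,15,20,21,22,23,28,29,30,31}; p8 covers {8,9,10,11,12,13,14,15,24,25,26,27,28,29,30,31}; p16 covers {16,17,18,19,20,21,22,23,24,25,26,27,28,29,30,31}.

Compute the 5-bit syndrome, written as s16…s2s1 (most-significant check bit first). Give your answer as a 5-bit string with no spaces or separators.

00001

s1 (pos 1,3,5,7,9,11,13,15,17,19,21,23,25,27,29,31): 1⊕0⊕0⊕1⊕0⊕1⊕1⊕0⊕1⊕1⊕1⊕0⊕1⊕0⊕0⊕1 = 1
s2 (pos 2,3,6,7,10,11,14,15,18,19,22,23,26,27,30,31): 1⊕0⊕1⊕1⊕1⊕1⊕1⊕0⊕1⊕1⊕1⊕0⊕1⊕0⊕1⊕1 = 0
s4 (pos 4,5,6,7,12,13,14,15,20,21,22,23,28,29,30,31): 0⊕0⊕1⊕1⊕0⊕1⊕1⊕0⊕0⊕1⊕1⊕0⊕0⊕0⊕1⊕1 = 0
s8 (pos 8,9,10,11,12,13,14,15,24,25,26,27,28,29,30,31): 1⊕0⊕1⊕1⊕0⊕1⊕1⊕0⊕1⊕1⊕1⊕0⊕0⊕0⊕1⊕1 = 0
s16 (pos 16,17,18,19,20,21,22,23,24,25,26,27,28,29,30,31): 0⊕1⊕1⊕1⊕0⊕1⊕1⊕0⊕1⊕1⊕1⊕0⊕0⊕0⊕1⊕1 = 0
Syndrome s16…s1 = 00001 → error at position 1.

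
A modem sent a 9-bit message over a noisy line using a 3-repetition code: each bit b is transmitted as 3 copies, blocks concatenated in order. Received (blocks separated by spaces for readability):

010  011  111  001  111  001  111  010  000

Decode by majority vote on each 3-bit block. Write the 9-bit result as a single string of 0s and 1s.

Block 1 (010): 1 one → 0
Block 2 (011): 2 ones → 1
Block 3 (111): 3 ones → 1
Block 4 (001): 1 one → 0
Block 5 (111): 3 ones → 1
Block 6 (001): 1 one → 0
Block 7 (111): 3 ones → 1
Block 8 (010): 1 one → 0
Block 9 (000): 0 ones → 0

011010100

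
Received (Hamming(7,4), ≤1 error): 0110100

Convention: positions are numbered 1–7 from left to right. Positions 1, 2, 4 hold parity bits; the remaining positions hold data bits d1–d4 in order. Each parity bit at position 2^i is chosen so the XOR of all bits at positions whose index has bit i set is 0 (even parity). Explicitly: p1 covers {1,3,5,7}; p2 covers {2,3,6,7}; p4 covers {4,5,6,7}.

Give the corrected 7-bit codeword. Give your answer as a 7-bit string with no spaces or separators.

0111100

s1 (pos 1,3,5,7): 0⊕1⊕1⊕0 = 0
s2 (pos 2,3,6,7): 1⊕1⊕0⊕0 = 0
s4 (pos 4,5,6,7): 0⊕1⊕0⊕0 = 1
Syndrome s4…s1 = 100 → error at position 4.
Flip position 4: 0110100 → 0111100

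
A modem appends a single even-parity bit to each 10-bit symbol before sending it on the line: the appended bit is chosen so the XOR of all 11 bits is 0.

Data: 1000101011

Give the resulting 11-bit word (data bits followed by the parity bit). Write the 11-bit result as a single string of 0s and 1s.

XOR of the 10 data bits: 1⊕0⊕0⊕0⊕1⊕0⊕1⊕0⊕1⊕1 = 1
Parity bit = 1 (so all 11 bits XOR to 0).

10001010111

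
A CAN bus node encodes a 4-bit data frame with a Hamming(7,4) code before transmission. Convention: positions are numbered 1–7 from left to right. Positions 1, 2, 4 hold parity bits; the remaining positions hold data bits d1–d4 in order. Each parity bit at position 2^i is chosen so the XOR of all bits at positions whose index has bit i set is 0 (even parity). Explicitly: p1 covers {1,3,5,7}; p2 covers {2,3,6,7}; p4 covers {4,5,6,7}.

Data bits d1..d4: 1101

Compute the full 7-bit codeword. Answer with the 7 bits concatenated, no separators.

1010101

Place data at non-parity positions: p1 p2 1 p4 1 0 1
p1 (pos 1,3,5,7): XOR of data positions = 1⊕1⊕1 = 1
p2 (pos 2,3,6,7): XOR of data positions = 1⊕0⊕1 = 0
p4 (pos 4,5,6,7): XOR of data positions = 1⊕0⊕1 = 0
Codeword: 1010101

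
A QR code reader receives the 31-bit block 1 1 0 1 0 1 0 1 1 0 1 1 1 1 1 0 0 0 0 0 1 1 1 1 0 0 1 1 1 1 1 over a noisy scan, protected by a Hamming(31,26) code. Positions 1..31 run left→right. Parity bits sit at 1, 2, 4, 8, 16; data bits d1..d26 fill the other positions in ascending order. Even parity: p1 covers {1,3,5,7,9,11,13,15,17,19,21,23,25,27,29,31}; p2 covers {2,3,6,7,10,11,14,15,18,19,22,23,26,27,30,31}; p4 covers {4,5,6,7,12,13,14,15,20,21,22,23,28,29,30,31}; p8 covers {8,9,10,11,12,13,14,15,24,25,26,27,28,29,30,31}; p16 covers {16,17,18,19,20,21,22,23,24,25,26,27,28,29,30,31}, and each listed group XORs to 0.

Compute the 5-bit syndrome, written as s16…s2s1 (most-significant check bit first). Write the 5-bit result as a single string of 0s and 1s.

s1 (pos 1,3,5,7,9,11,13,15,17,19,21,23,25,27,29,31): 1⊕0⊕0⊕0⊕1⊕1⊕1⊕1⊕0⊕0⊕1⊕1⊕0⊕1⊕1⊕1 = 0
s2 (pos 2,3,6,7,10,11,14,15,18,19,22,23,26,27,30,31): 1⊕0⊕1⊕0⊕0⊕1⊕1⊕1⊕0⊕0⊕1⊕1⊕0⊕1⊕1⊕1 = 0
s4 (pos 4,5,6,7,12,13,14,15,20,21,22,23,28,29,30,31): 1⊕0⊕1⊕0⊕1⊕1⊕1⊕1⊕0⊕1⊕1⊕1⊕1⊕1⊕1⊕1 = 1
s8 (pos 8,9,10,11,12,13,14,15,24,25,26,27,28,29,30,31): 1⊕1⊕0⊕1⊕1⊕1⊕1⊕1⊕1⊕0⊕0⊕1⊕1⊕1⊕1⊕1 = 1
s16 (pos 16,17,18,19,20,21,22,23,24,25,26,27,28,29,30,31): 0⊕0⊕0⊕0⊕0⊕1⊕1⊕1⊕1⊕0⊕0⊕1⊕1⊕1⊕1⊕1 = 1
Syndrome s16…s1 = 11100 → error at position 28.

11100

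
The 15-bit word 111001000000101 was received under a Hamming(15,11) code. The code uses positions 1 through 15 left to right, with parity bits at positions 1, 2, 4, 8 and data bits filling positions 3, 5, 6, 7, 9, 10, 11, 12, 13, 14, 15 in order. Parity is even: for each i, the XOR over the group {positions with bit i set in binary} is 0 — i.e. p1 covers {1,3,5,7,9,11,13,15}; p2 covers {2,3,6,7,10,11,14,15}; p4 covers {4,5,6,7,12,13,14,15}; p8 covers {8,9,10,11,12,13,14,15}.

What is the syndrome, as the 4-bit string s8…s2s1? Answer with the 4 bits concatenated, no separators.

s1 (pos 1,3,5,7,9,11,13,15): 1⊕1⊕0⊕0⊕0⊕0⊕1⊕1 = 0
s2 (pos 2,3,6,7,10,11,14,15): 1⊕1⊕1⊕0⊕0⊕0⊕0⊕1 = 0
s4 (pos 4,5,6,7,12,13,14,15): 0⊕0⊕1⊕0⊕0⊕1⊕0⊕1 = 1
s8 (pos 8,9,10,11,12,13,14,15): 0⊕0⊕0⊕0⊕0⊕1⊕0⊕1 = 0
Syndrome s8…s1 = 0100 → error at position 4.

0100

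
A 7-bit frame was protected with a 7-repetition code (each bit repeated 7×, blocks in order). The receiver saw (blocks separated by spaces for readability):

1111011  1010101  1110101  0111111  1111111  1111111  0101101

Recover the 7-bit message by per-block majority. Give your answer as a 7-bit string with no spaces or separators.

1111111

Block 1 (1111011): 6 ones → 1
Block 2 (1010101): 4 ones → 1
Block 3 (1110101): 5 ones → 1
Block 4 (0111111): 6 ones → 1
Block 5 (1111111): 7 ones → 1
Block 6 (1111111): 7 ones → 1
Block 7 (0101101): 4 ones → 1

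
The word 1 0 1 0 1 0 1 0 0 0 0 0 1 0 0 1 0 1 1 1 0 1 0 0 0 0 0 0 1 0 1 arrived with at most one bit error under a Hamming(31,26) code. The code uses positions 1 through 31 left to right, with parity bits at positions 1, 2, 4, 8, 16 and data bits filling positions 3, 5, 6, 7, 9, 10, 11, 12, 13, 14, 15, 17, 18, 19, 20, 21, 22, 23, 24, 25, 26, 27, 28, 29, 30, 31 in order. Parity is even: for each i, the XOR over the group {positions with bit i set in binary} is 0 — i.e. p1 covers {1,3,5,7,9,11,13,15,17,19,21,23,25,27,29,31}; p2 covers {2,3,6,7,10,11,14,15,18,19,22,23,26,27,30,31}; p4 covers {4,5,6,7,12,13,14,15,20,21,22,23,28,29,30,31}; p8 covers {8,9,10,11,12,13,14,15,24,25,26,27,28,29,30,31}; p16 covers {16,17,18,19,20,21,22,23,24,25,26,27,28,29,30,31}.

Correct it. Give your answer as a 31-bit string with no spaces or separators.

1010101000001001011101000001101

s1 (pos 1,3,5,7,9,11,13,15,17,19,21,23,25,27,29,31): 1⊕1⊕1⊕1⊕0⊕0⊕1⊕0⊕0⊕1⊕0⊕0⊕0⊕0⊕1⊕1 = 0
s2 (pos 2,3,6,7,10,11,14,15,18,19,22,23,26,27,30,31): 0⊕1⊕0⊕1⊕0⊕0⊕0⊕0⊕1⊕1⊕1⊕0⊕0⊕0⊕0⊕1 = 0
s4 (pos 4,5,6,7,12,13,14,15,20,21,22,23,28,29,30,31): 0⊕1⊕0⊕1⊕0⊕1⊕0⊕0⊕1⊕0⊕1⊕0⊕0⊕1⊕0⊕1 = 1
s8 (pos 8,9,10,11,12,13,14,15,24,25,26,27,28,29,30,31): 0⊕0⊕0⊕0⊕0⊕1⊕0⊕0⊕0⊕0⊕0⊕0⊕0⊕1⊕0⊕1 = 1
s16 (pos 16,17,18,19,20,21,22,23,24,25,26,27,28,29,30,31): 1⊕0⊕1⊕1⊕1⊕0⊕1⊕0⊕0⊕0⊕0⊕0⊕0⊕1⊕0⊕1 = 1
Syndrome s16…s1 = 11100 → error at position 28.
Flip position 28: 1010101000001001011101000000101 → 1010101000001001011101000001101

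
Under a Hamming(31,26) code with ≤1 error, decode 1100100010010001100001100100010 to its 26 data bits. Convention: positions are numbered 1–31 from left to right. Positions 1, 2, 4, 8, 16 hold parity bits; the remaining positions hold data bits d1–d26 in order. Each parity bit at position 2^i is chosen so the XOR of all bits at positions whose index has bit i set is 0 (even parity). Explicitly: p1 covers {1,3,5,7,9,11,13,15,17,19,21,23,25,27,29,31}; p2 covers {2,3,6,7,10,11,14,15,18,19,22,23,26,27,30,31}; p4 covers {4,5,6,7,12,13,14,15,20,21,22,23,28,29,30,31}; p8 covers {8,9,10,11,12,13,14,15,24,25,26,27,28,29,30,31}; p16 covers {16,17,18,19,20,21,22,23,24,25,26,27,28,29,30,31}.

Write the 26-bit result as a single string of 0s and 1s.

s1 (pos 1,3,5,7,9,11,13,15,17,19,21,23,25,27,29,31): 1⊕0⊕1⊕0⊕1⊕0⊕0⊕0⊕1⊕0⊕0⊕1⊕0⊕0⊕0⊕0 = 1
s2 (pos 2,3,6,7,10,11,14,15,18,19,22,23,26,27,30,31): 1⊕0⊕0⊕0⊕0⊕0⊕0⊕0⊕0⊕0⊕1⊕1⊕1⊕0⊕1⊕0 = 1
s4 (pos 4,5,6,7,12,13,14,15,20,21,22,23,28,29,30,31): 0⊕1⊕0⊕0⊕1⊕0⊕0⊕0⊕0⊕0⊕1⊕1⊕0⊕0⊕1⊕0 = 1
s8 (pos 8,9,10,11,12,13,14,15,24,25,26,27,28,29,30,31): 0⊕1⊕0⊕0⊕1⊕0⊕0⊕0⊕0⊕0⊕1⊕0⊕0⊕0⊕1⊕0 = 0
s16 (pos 16,17,18,19,20,21,22,23,24,25,26,27,28,29,30,31): 1⊕1⊕0⊕0⊕0⊕0⊕1⊕1⊕0⊕0⊕1⊕0⊕0⊕0⊕1⊕0 = 0
Syndrome s16…s1 = 00111 → error at position 7.
Flip position 7: 1100100010010001100001100100010 → 1100101010010001100001100100010
Read data bits from positions 3,5,6,7,9,10,11,12,13,14,15,17,18,19,20,21,22,23,24,25,26,27,28,29,30,31: 01011001000100001100100010

01011001000100001100100010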